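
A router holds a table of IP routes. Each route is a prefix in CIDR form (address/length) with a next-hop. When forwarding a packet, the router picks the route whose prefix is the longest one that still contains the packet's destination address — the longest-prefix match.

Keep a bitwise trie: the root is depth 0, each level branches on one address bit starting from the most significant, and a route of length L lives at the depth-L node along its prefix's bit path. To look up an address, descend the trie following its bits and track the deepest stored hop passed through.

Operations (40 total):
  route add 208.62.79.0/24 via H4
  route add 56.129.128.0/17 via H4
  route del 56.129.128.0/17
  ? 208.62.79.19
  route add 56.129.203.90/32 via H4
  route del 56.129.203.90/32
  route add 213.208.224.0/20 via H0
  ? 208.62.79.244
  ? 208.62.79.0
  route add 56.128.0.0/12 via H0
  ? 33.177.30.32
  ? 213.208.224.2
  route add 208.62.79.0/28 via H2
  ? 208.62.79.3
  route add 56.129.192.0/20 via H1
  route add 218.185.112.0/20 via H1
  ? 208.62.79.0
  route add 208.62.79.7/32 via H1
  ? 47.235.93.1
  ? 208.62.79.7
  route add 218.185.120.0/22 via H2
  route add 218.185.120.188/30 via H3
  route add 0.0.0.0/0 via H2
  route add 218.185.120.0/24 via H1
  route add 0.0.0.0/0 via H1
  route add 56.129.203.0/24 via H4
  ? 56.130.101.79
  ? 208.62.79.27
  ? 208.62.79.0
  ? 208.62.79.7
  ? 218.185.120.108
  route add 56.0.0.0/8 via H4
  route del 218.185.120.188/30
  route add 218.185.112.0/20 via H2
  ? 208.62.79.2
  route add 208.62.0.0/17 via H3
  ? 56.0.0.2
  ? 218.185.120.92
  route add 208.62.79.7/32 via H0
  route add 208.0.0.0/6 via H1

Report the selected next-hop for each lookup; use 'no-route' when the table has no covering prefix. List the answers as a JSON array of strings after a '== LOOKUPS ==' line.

Process each operation:
  + 208.62.79.0/24 (H4) depth=24
  + 56.129.128.0/17 (H4) depth=17
  - 56.129.128.0/17 clear@17
  Q 208.62.79.19: descend 110100000011111001001111 ; hops seen [H4] ; pick H4
  + 56.129.203.90/32 (H4) depth=32
  - 56.129.203.90/32 clear@32
  + 213.208.224.0/20 (H0) depth=20
  Q 208.62.79.244: descend 110100000011111001001111 ; hops seen [H4] ; pick H4
  Q 208.62.79.0: descend 110100000011111001001111 ; hops seen [H4] ; pick H4
  + 56.128.0.0/12 (H0) depth=12
  Q 33.177.30.32: descend 001 ; hops seen [∅] ; pick no-route
  Q 213.208.224.2: descend 11010101110100001110 ; hops seen [H0] ; pick H0
  + 208.62.79.0/28 (H2) depth=28
  Q 208.62.79.3: descend 1101000000111110010011110000 ; hops seen [H4,H2] ; pick H2
  + 56.129.192.0/20 (H1) depth=20
  + 218.185.112.0/20 (H1) depth=20
  Q 208.62.79.0: descend 1101000000111110010011110000 ; hops seen [H4,H2] ; pick H2
  + 208.62.79.7/32 (H1) depth=32
  Q 47.235.93.1: descend 001 ; hops seen [∅] ; pick no-route
  Q 208.62.79.7: descend 11010000001111100100111100000111 ; hops seen [H4,H2,H1] ; pick H1
  + 218.185.120.0/22 (H2) depth=22
  + 218.185.120.188/30 (H3) depth=30
  + 0.0.0.0/0 (H2) depth=0
  + 218.185.120.0/24 (H1) depth=24
  + 0.0.0.0/0 (H1) depth=0
  + 56.129.203.0/24 (H4) depth=24
  Q 56.130.101.79: descend 00111000100000 ; hops seen [H1,H0] ; pick H0
  Q 208.62.79.27: descend 110100000011111001001111000 ; hops seen [H1,H4] ; pick H4
  Q 208.62.79.0: descend 11010000001111100100111100000 ; hops seen [H1,H4,H2] ; pick H2
  Q 208.62.79.7: descend 11010000001111100100111100000111 ; hops seen [H1,H4,H2,H1] ; pick H1
  Q 218.185.120.108: descend 110110101011100101111000 ; hops seen [H1,H1,H2,H1] ; pick H1
  + 56.0.0.0/8 (H4) depth=8
  - 218.185.120.188/30 clear@30
  + 218.185.112.0/20 (H2) depth=20
  Q 208.62.79.2: descend 11010000001111100100111100000 ; hops seen [H1,H4,H2] ; pick H2
  + 208.62.0.0/17 (H3) depth=17
  Q 56.0.0.2: descend 00111000 ; hops seen [H1,H4] ; pick H4
  Q 218.185.120.92: descend 110110101011100101111000 ; hops seen [H1,H2,H2,H1] ; pick H1
  + 208.62.79.7/32 (H0) depth=32
  + 208.0.0.0/6 (H1) depth=6

== LOOKUPS ==
["H4","H4","H4","no-route","H0","H2","H2","no-route","H1","H0","H4","H2","H1","H1","H2","H4","H1"]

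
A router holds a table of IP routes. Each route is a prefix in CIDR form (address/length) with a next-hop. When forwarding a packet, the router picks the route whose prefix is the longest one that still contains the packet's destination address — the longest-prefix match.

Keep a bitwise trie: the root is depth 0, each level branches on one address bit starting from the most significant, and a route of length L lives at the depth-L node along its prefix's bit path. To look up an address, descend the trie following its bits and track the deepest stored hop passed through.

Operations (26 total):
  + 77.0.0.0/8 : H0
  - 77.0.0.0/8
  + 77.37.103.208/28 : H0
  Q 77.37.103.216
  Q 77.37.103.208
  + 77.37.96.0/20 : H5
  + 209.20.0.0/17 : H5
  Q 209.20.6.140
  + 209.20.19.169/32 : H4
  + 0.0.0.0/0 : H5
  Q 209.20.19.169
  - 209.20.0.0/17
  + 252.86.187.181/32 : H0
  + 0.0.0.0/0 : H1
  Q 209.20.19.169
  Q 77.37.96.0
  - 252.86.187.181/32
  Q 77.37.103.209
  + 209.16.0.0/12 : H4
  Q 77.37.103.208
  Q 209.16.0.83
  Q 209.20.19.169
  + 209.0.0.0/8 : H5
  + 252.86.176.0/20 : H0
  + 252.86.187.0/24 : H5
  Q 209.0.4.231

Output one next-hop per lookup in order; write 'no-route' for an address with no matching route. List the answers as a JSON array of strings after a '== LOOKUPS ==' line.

Trace:
  add 77.0.0.0/8 -> H0 at depth 8
  del 77.0.0.0/8 (clear depth 8)
  add 77.37.103.208/28 -> H0 at depth 28
  Q 77.37.103.216: descend 0100110100100101011001111101 ; hops seen [H0] ; pick H0
  Q 77.37.103.208: descend 0100110100100101011001111101 ; hops seen [H0] ; pick H0
  add 77.37.96.0/20 -> H5 at depth 20
  add 209.20.0.0/17 -> H5 at depth 17
  Q 209.20.6.140: descend 11010001000101000 ; hops seen [H5] ; pick H5
  add 209.20.19.169/32 -> H4 at depth 32
  add 0.0.0.0/0 -> H5 at depth 0
  Q 209.20.19.169: descend 11010001000101000001001110101001 ; hops seen [H5,H5,H4] ; pick H4
  del 209.20.0.0/17 (clear depth 17)
  add 252.86.187.181/32 -> H0 at depth 32
  add 0.0.0.0/0 -> H1 at depth 0
  Q 209.20.19.169: descend 11010001000101000001001110101001 ; hops seen [H1,H4] ; pick H4
  Q 77.37.96.0: descend 010011010010010101100 ; hops seen [H1,H5] ; pick H5
  del 252.86.187.181/32 (clear depth 32)
  Q 77.37.103.209: descend 0100110100100101011001111101 ; hops seen [H1,H5,H0] ; pick H0
  add 209.16.0.0/12 -> H4 at depth 12
  Q 77.37.103.208: descend 0100110100100101011001111101 ; hops seen [H1,H5,H0] ; pick H0
  Q 209.16.0.83: descend 1101000100010 ; hops seen [H1,H4] ; pick H4
  Q 209.20.19.169: descend 11010001000101000001001110101001 ; hops seen [H1,H4,H4] ; pick H4
  add 209.0.0.0/8 -> H5 at depth 8
  add 252.86.176.0/20 -> H0 at depth 20
  add 252.86.187.0/24 -> H5 at depth 24
  Q 209.0.4.231: descend 11010001000 ; hops seen [H1,H5] ; pick H5

== LOOKUPS ==
["H0","H0","H5","H4","H4","H5","H0","H0","H4","H4","H5"]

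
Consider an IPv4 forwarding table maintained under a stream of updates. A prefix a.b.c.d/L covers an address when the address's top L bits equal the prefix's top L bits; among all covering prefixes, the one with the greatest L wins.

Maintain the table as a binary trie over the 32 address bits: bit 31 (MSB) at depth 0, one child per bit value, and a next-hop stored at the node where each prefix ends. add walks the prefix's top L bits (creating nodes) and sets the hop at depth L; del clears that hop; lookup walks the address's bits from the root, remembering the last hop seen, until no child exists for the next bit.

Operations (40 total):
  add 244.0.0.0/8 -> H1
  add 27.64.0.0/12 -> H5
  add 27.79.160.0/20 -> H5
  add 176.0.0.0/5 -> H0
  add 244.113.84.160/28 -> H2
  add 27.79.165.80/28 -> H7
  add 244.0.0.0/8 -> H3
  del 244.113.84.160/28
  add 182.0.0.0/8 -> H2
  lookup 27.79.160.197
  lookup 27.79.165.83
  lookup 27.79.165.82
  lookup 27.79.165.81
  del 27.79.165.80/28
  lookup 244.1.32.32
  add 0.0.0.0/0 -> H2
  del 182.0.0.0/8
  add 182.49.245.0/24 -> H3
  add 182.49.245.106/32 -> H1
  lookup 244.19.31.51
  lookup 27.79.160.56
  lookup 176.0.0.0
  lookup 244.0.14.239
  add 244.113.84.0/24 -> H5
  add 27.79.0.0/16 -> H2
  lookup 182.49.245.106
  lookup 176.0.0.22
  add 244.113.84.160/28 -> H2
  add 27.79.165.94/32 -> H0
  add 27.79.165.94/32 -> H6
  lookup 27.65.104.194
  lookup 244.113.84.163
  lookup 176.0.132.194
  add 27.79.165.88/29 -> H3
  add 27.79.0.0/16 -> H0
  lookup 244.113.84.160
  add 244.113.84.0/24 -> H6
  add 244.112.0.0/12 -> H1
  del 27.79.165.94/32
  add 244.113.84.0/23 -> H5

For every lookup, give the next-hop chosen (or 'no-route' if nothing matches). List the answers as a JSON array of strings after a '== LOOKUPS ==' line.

Trace:
  add 244.0.0.0/8 -> H1 at depth 8
  add 27.64.0.0/12 -> H5 at depth 12
  add 27.79.160.0/20 -> H5 at depth 20
  add 176.0.0.0/5 -> H0 at depth 5
  add 244.113.84.160/28 -> H2 at depth 28
  add 27.79.165.80/28 -> H7 at depth 28
  add 244.0.0.0/8 -> H3 at depth 8
  - 244.113.84.160/28 clear@28
  add 182.0.0.0/8 -> H2 at depth 8
  Q 27.79.160.197: descend 000110110100111110100 ; hops seen [H5,H5] ; pick H5
  Q 27.79.165.83: descend 0001101101001111101001010101 ; hops seen [H5,H5,H7] ; pick H7
  Q 27.79.165.82: descend 0001101101001111101001010101 ; hops seen [H5,H5,H7] ; pick H7
  Q 27.79.165.81: descend 0001101101001111101001010101 ; hops seen [H5,H5,H7] ; pick H7
  - 27.79.165.80/28 clear@28
  Q 244.1.32.32: descend 111101000 ; hops seen [H3] ; pick H3
  add 0.0.0.0/0 -> H2 at depth 0
  - 182.0.0.0/8 clear@8
  add 182.49.245.0/24 -> H3 at depth 24
  add 182.49.245.106/32 -> H1 at depth 32
  Q 244.19.31.51: descend 111101000 ; hops seen [H2,H3] ; pick H3
  Q 27.79.160.56: descend 000110110100111110100 ; hops seen [H2,H5,H5] ; pick H5
  Q 176.0.0.0: descend 10110 ; hops seen [H2,H0] ; pick H0
  Q 244.0.14.239: descend 111101000 ; hops seen [H2,H3] ; pick H3
  add 244.113.84.0/24 -> H5 at depth 24
  add 27.79.0.0/16 -> H2 at depth 16
  Q 182.49.245.106: descend 10110110001100011111010101101010 ; hops seen [H2,H0,H3,H1] ; pick H1
  Q 176.0.0.22: descend 10110 ; hops seen [H2,H0] ; pick H0
  add 244.113.84.160/28 -> H2 at depth 28
  add 27.79.165.94/32 -> H0 at depth 32
  add 27.79.165.94/32 -> H6 at depth 32
  Q 27.65.104.194: descend 000110110100 ; hops seen [H2,H5] ; pick H5
  Q 244.113.84.163: descend 1111010001110001010101001010 ; hops seen [H2,H3,H5,H2] ; pick H2
  Q 176.0.132.194: descend 10110 ; hops seen [H2,H0] ; pick H0
  add 27.79.165.88/29 -> H3 at depth 29
  add 27.79.0.0/16 -> H0 at depth 16
  Q 244.113.84.160: descend 1111010001110001010101001010 ; hops seen [H2,H3,H5,H2] ; pick H2
  add 244.113.84.0/24 -> H6 at depth 24
  add 244.112.0.0/12 -> H1 at depth 12
  - 27.79.165.94/32 clear@32
  add 244.113.84.0/23 -> H5 at depth 23

== LOOKUPS ==
["H5","H7","H7","H7","H3","H3","H5","H0","H3","H1","H0","H5","H2","H0","H2"]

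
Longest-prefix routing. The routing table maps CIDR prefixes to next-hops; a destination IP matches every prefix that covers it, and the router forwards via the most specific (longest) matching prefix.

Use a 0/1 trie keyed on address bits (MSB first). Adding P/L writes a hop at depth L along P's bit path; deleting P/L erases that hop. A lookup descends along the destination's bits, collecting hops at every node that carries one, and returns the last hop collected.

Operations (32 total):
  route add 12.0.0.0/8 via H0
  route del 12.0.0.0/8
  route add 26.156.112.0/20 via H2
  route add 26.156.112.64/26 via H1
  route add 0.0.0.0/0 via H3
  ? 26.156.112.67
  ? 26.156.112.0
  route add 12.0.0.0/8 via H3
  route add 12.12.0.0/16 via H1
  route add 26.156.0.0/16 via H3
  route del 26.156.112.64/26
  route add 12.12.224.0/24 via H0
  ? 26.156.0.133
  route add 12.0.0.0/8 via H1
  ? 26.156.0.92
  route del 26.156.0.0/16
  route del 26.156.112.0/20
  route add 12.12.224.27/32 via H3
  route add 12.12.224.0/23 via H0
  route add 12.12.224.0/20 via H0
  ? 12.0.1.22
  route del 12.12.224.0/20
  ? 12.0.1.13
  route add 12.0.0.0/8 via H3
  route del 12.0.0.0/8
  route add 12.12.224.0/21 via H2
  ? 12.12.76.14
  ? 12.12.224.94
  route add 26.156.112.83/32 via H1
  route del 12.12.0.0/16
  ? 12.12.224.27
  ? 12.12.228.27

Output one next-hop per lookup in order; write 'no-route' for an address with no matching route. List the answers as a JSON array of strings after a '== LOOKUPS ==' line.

Process each operation:
  add 12.0.0.0/8 -> H0 at depth 8
  del 12.0.0.0/8 (clear depth 8)
  add 26.156.112.0/20 -> H2 at depth 20
  add 26.156.112.64/26 -> H1 at depth 26
  add 0.0.0.0/0 -> H3 at depth 0
  lookup 26.156.112.67: bits 00011010100111000111000001 walk d0:H3→d1:-→d2:-→d3:-→d4:-→d5:-→d6:-→d7:-→d8:-→d9:-→d10:-→d11:-→d12:-→d13:-→d14:-→d15:-→d16:-→d17:-→d18:-→d19:-→d20:H2→d21:-→d22:-→d23:-→d24:-→d25:-→d26:H1 -> H1
  lookup 26.156.112.0: bits 0001101010011100011100000 walk d0:H3→d1:-→d2:-→d3:-→d4:-→d5:-→d6:-→d7:-→d8:-→d9:-→d10:-→d11:-→d12:-→d13:-→d14:-→d15:-→d16:-→d17:-→d18:-→d19:-→d20:H2→d21:-→d22:-→d23:-→d24:-→d25:- -> H2
  add 12.0.0.0/8 -> H3 at depth 8
  add 12.12.0.0/16 -> H1 at depth 16
  add 26.156.0.0/16 -> H3 at depth 16
  del 26.156.112.64/26 (clear depth 26)
  add 12.12.224.0/24 -> H0 at depth 24
  lookup 26.156.0.133: bits 00011010100111000 walk d0:H3→d1:-→d2:-→d3:-→d4:-→d5:-→d6:-→d7:-→d8:-→d9:-→d10:-→d11:-→d12:-→d13:-→d14:-→d15:-→d16:H3→d17:- -> H3
  add 12.0.0.0/8 -> H1 at depth 8
  lookup 26.156.0.92: bits 00011010100111000 walk d0:H3→d1:-→d2:-→d3:-→d4:-→d5:-→d6:-→d7:-→d8:-→d9:-→d10:-→d11:-→d12:-→d13:-→d14:-→d15:-→d16:H3→d17:- -> H3
  del 26.156.0.0/16 (clear depth 16)
  del 26.156.112.0/20 (clear depth 20)
  add 12.12.224.27/32 -> H3 at depth 32
  add 12.12.224.0/23 -> H0 at depth 23
  add 12.12.224.0/20 -> H0 at depth 20
  lookup 12.0.1.22: bits 000011000000 walk d0:H3→d1:-→d2:-→d3:-→d4:-→d5:-→d6:-→d7:-→d8:H1→d9:-→d10:-→d11:-→d12:- -> H1
  del 12.12.224.0/20 (clear depth 20)
  lookup 12.0.1.13: bits 000011000000 walk d0:H3→d1:-→d2:-→d3:-→d4:-→d5:-→d6:-→d7:-→d8:H1→d9:-→d10:-→d11:-→d12:- -> H1
  add 12.0.0.0/8 -> H3 at depth 8
  del 12.0.0.0/8 (clear depth 8)
  add 12.12.224.0/21 -> H2 at depth 21
  lookup 12.12.76.14: bits 0000110000001100 walk d0:H3→d1:-→d2:-→d3:-→d4:-→d5:-→d6:-→d7:-→d8:-→d9:-→d10:-→d11:-→d12:-→d13:-→d14:-→d15:-→d16:H1 -> H1
  lookup 12.12.224.94: bits 0000110000001100111000000 walk d0:H3→d1:-→d2:-→d3:-→d4:-→d5:-→d6:-→d7:-→d8:-→d9:-→d10:-→d11:-→d12:-→d13:-→d14:-→d15:-→d16:H1→d17:-→d18:-→d19:-→d20:-→d21:H2→d22:-→d23:H0→d24:H0→d25:- -> H0
  add 26.156.112.83/32 -> H1 at depth 32
  del 12.12.0.0/16 (clear depth 16)
  lookup 12.12.224.27: bits 00001100000011001110000000011011 walk d0:H3→d1:-→d2:-→d3:-→d4:-→d5:-→d6:-→d7:-→d8:-→d9:-→d10:-→d11:-→d12:-→d13:-→d14:-→d15:-→d16:-→d17:-→d18:-→d19:-→d20:-→d21:H2→d22:-→d23:H0→d24:H0→d25:-→d26:-→d27:-→d28:-→d29:-→d30:-→d31:-→d32:H3 -> H3
  lookup 12.12.228.27: bits 000011000000110011100 walk d0:H3→d1:-→d2:-→d3:-→d4:-→d5:-→d6:-→d7:-→d8:-→d9:-→d10:-→d11:-→d12:-→d13:-→d14:-→d15:-→d16:-→d17:-→d18:-→d19:-→d20:-→d21:H2 -> H2

== LOOKUPS ==
["H1","H2","H3","H3","H1","H1","H1","H0","H3","H2"]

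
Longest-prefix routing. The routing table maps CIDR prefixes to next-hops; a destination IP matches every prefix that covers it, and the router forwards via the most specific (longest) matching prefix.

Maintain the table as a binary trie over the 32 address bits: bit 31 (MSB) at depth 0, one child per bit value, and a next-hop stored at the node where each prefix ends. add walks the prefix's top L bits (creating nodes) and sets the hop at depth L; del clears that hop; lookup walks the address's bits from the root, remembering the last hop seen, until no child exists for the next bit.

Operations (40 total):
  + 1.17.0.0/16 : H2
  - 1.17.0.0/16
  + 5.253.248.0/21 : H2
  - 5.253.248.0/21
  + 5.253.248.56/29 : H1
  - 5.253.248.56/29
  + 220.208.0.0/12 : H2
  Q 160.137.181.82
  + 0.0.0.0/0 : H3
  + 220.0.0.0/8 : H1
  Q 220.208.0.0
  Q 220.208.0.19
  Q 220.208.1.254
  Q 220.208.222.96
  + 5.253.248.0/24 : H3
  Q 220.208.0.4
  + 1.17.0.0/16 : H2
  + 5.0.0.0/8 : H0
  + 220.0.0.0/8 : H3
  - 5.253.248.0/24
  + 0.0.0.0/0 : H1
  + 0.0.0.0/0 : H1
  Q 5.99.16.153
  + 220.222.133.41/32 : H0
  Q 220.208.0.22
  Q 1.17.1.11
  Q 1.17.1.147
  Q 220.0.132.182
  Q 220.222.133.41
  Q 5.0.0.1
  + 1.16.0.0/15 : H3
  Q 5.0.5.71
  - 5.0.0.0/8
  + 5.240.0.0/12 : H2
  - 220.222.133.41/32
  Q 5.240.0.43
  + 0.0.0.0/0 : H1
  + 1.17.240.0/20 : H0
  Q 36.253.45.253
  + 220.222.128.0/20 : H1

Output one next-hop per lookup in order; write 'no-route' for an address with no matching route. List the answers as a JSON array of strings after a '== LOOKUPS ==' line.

Trace:
  + 1.17.0.0/16 (H2) depth=16
  del 1.17.0.0/16 (clear depth 16)
  + 5.253.248.0/21 (H2) depth=21
  del 5.253.248.0/21 (clear depth 21)
  + 5.253.248.56/29 (H1) depth=29
  del 5.253.248.56/29 (clear depth 29)
  + 220.208.0.0/12 (H2) depth=12
  Q 160.137.181.82: descend 1 ; hops seen [∅] ; pick no-route
  + 0.0.0.0/0 (H3) depth=0
  + 220.0.0.0/8 (H1) depth=8
  Q 220.208.0.0: descend 110111001101 ; hops seen [H3,H1,H2] ; pick H2
  Q 220.208.0.19: descend 110111001101 ; hops seen [H3,H1,H2] ; pick H2
  Q 220.208.1.254: descend 110111001101 ; hops seen [H3,H1,H2] ; pick H2
  Q 220.208.222.96: descend 110111001101 ; hops seen [H3,H1,H2] ; pick H2
  + 5.253.248.0/24 (H3) depth=24
  Q 220.208.0.4: descend 110111001101 ; hops seen [H3,H1,H2] ; pick H2
  + 1.17.0.0/16 (H2) depth=16
  + 5.0.0.0/8 (H0) depth=8
  + 220.0.0.0/8 (H3) depth=8
  del 5.253.248.0/24 (clear depth 24)
  + 0.0.0.0/0 (H1) depth=0
  + 0.0.0.0/0 (H1) depth=0
  Q 5.99.16.153: descend 00000101 ; hops seen [H1,H0] ; pick H0
  + 220.222.133.41/32 (H0) depth=32
  Q 220.208.0.22: descend 110111001101 ; hops seen [H1,H3,H2] ; pick H2
  Q 1.17.1.11: descend 0000000100010001 ; hops seen [H1,H2] ; pick H2
  Q 1.17.1.147: descend 0000000100010001 ; hops seen [H1,H2] ; pick H2
  Q 220.0.132.182: descend 11011100 ; hops seen [H1,H3] ; pick H3
  Q 220.222.133.41: descend 11011100110111101000010100101001 ; hops seen [H1,H3,H2,H0] ; pick H0
  Q 5.0.0.1: descend 00000101 ; hops seen [H1,H0] ; pick H0
  + 1.16.0.0/15 (H3) depth=15
  Q 5.0.5.71: descend 00000101 ; hops seen [H1,H0] ; pick H0
  del 5.0.0.0/8 (clear depth 8)
  + 5.240.0.0/12 (H2) depth=12
  del 220.222.133.41/32 (clear depth 32)
  Q 5.240.0.43: descend 000001011111 ; hops seen [H1,H2] ; pick H2
  + 0.0.0.0/0 (H1) depth=0
  + 1.17.240.0/20 (H0) depth=20
  Q 36.253.45.253: descend 00 ; hops seen [H1] ; pick H1
  + 220.222.128.0/20 (H1) depth=20

== LOOKUPS ==
["no-route","H2","H2","H2","H2","H2","H0","H2","H2","H2","H3","H0","H0","H0","H2","H1"]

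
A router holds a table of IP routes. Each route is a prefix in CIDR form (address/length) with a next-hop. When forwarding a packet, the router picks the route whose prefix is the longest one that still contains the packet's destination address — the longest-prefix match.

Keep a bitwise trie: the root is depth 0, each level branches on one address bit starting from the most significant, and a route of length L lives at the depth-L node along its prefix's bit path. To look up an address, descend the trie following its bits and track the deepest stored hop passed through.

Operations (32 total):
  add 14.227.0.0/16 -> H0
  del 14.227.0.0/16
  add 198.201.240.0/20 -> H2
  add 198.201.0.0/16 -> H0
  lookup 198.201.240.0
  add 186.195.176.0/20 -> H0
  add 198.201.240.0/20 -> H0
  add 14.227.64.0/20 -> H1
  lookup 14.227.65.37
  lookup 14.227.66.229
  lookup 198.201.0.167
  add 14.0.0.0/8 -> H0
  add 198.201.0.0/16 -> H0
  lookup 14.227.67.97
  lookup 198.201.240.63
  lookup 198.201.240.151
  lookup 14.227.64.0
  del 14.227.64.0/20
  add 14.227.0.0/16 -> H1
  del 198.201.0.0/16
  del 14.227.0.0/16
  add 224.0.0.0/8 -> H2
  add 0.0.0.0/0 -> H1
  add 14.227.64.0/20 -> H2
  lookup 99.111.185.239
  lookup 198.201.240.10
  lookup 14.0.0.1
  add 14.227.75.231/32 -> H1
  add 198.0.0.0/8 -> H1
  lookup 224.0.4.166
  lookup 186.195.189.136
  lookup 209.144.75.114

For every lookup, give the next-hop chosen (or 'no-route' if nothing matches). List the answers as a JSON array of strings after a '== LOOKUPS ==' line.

Apply in order:
  add 14.227.0.0/16 -> H0 at depth 16
  del 14.227.0.0/16 (clear depth 16)
  add 198.201.240.0/20 -> H2 at depth 20
  add 198.201.0.0/16 -> H0 at depth 16
  lookup 198.201.240.0: bits 11000110110010011111 walk d0:-→d1:-→d2:-→d3:-→d4:-→d5:-→d6:-→d7:-→d8:-→d9:-→d10:-→d11:-→d12:-→d13:-→d14:-→d15:-→d16:H0→d17:-→d18:-→d19:-→d20:H2 -> H2
  add 186.195.176.0/20 -> H0 at depth 20
  add 198.201.240.0/20 -> H0 at depth 20
  add 14.227.64.0/20 -> H1 at depth 20
  lookup 14.227.65.37: bits 00001110111000110100 walk d0:-→d1:-→d2:-→d3:-→d4:-→d5:-→d6:-→d7:-→d8:-→d9:-→d10:-→d11:-→d12:-→d13:-→d14:-→d15:-→d16:-→d17:-→d18:-→d19:-→d20:H1 -> H1
  lookup 14.227.66.229: bits 00001110111000110100 walk d0:-→d1:-→d2:-→d3:-→d4:-→d5:-→d6:-→d7:-→d8:-→d9:-→d10:-→d11:-→d12:-→d13:-→d14:-→d15:-→d16:-→d17:-→d18:-→d19:-→d20:H1 -> H1
  lookup 198.201.0.167: bits 1100011011001001 walk d0:-→d1:-→d2:-→d3:-→d4:-→d5:-→d6:-→d7:-→d8:-→d9:-→d10:-→d11:-→d12:-→d13:-→d14:-→d15:-→d16:H0 -> H0
  add 14.0.0.0/8 -> H0 at depth 8
  add 198.201.0.0/16 -> H0 at depth 16
  lookup 14.227.67.97: bits 00001110111000110100 walk d0:-→d1:-→d2:-→d3:-→d4:-→d5:-→d6:-→d7:-→d8:H0→d9:-→d10:-→d11:-→d12:-→d13:-→d14:-→d15:-→d16:-→d17:-→d18:-→d19:-→d20:H1 -> H1
  lookup 198.201.240.63: bits 11000110110010011111 walk d0:-→d1:-→d2:-→d3:-→d4:-→d5:-→d6:-→d7:-→d8:-→d9:-→d10:-→d11:-→d12:-→d13:-→d14:-→d15:-→d16:H0→d17:-→d18:-→d19:-→d20:H0 -> H0
  lookup 198.201.240.151: bits 11000110110010011111 walk d0:-→d1:-→d2:-→d3:-→d4:-→d5:-→d6:-→d7:-→d8:-→d9:-→d10:-→d11:-→d12:-→d13:-→d14:-→d15:-→d16:H0→d17:-→d18:-→d19:-→d20:H0 -> H0
  lookup 14.227.64.0: bits 00001110111000110100 walk d0:-→d1:-→d2:-→d3:-→d4:-→d5:-→d6:-→d7:-→d8:H0→d9:-→d10:-→d11:-→d12:-→d13:-→d14:-→d15:-→d16:-→d17:-→d18:-→d19:-→d20:H1 -> H1
  del 14.227.64.0/20 (clear depth 20)
  add 14.227.0.0/16 -> H1 at depth 16
  del 198.201.0.0/16 (clear depth 16)
  del 14.227.0.0/16 (clear depth 16)
  add 224.0.0.0/8 -> H2 at depth 8
  add 0.0.0.0/0 -> H1 at depth 0
  add 14.227.64.0/20 -> H2 at depth 20
  lookup 99.111.185.239: bits 0 walk d0:H1→d1:- -> H1
  lookup 198.201.240.10: bits 11000110110010011111 walk d0:H1→d1:-→d2:-→d3:-→d4:-→d5:-→d6:-→d7:-→d8:-→d9:-→d10:-→d11:-→d12:-→d13:-→d14:-→d15:-→d16:-→d17:-→d18:-→d19:-→d20:H0 -> H0
  lookup 14.0.0.1: bits 00001110 walk d0:H1→d1:-→d2:-→d3:-→d4:-→d5:-→d6:-→d7:-→d8:H0 -> H0
  add 14.227.75.231/32 -> H1 at depth 32
  add 198.0.0.0/8 -> H1 at depth 8
  lookup 224.0.4.166: bits 11100000 walk d0:H1→d1:-→d2:-→d3:-→d4:-→d5:-→d6:-→d7:-→d8:H2 -> H2
  lookup 186.195.189.136: bits 10111010110000111011 walk d0:H1→d1:-→d2:-→d3:-→d4:-→d5:-→d6:-→d7:-→d8:-→d9:-→d10:-→d11:-→d12:-→d13:-→d14:-→d15:-→d16:-→d17:-→d18:-→d19:-→d20:H0 -> H0
  lookup 209.144.75.114: bits 110 walk d0:H1→d1:-→d2:-→d3:- -> H1

== LOOKUPS ==
["H2","H1","H1","H0","H1","H0","H0","H1","H1","H0","H0","H2","H0","H1"]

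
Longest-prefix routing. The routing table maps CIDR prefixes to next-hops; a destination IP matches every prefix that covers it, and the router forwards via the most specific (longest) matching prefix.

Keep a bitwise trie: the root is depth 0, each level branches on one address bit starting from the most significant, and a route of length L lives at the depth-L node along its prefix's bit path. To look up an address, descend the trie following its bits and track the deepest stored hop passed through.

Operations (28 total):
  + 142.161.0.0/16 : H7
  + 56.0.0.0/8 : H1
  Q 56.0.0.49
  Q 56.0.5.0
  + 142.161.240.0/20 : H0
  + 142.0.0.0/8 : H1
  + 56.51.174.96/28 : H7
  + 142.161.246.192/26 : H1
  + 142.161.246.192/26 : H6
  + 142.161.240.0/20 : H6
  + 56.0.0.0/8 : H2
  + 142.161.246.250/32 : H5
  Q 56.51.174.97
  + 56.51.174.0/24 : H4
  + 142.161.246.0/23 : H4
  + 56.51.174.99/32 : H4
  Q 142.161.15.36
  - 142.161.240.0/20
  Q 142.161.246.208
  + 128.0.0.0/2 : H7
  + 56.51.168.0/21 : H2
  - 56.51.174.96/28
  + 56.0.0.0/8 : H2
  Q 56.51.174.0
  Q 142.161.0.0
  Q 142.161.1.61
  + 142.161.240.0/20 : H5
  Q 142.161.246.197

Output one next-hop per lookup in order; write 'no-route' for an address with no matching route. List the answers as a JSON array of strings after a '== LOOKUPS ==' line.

Apply in order:
  add 142.161.0.0/16 -> H7 at depth 16
  add 56.0.0.0/8 -> H1 at depth 8
  lookup 56.0.0.49: bits 00111000 walk d0:-→d1:-→d2:-→d3:-→d4:-→d5:-→d6:-→d7:-→d8:H1 -> H1
  lookup 56.0.5.0: bits 00111000 walk d0:-→d1:-→d2:-→d3:-→d4:-→d5:-→d6:-→d7:-→d8:H1 -> H1
  add 142.161.240.0/20 -> H0 at depth 20
  add 142.0.0.0/8 -> H1 at depth 8
  add 56.51.174.96/28 -> H7 at depth 28
  add 142.161.246.192/26 -> H1 at depth 26
  add 142.161.246.192/26 -> H6 at depth 26
  add 142.161.240.0/20 -> H6 at depth 20
  add 56.0.0.0/8 -> H2 at depth 8
  add 142.161.246.250/32 -> H5 at depth 32
  lookup 56.51.174.97: bits 0011100000110011101011100110 walk d0:-→d1:-→d2:-→d3:-→d4:-→d5:-→d6:-→d7:-→d8:H2→d9:-→d10:-→d11:-→d12:-→d13:-→d14:-→d15:-→d16:-→d17:-→d18:-→d19:-→d20:-→d21:-→d22:-→d23:-→d24:-→d25:-→d26:-→d27:-→d28:H7 -> H7
  add 56.51.174.0/24 -> H4 at depth 24
  add 142.161.246.0/23 -> H4 at depth 23
  add 56.51.174.99/32 -> H4 at depth 32
  lookup 142.161.15.36: bits 1000111010100001 walk d0:-→d1:-→d2:-→d3:-→d4:-→d5:-→d6:-→d7:-→d8:H1→d9:-→d10:-→d11:-→d12:-→d13:-→d14:-→d15:-→d16:H7 -> H7
  del 142.161.240.0/20 (clear depth 20)
  lookup 142.161.246.208: bits 10001110101000011111011011 walk d0:-→d1:-→d2:-→d3:-→d4:-→d5:-→d6:-→d7:-→d8:H1→d9:-→d10:-→d11:-→d12:-→d13:-→d14:-→d15:-→d16:H7→d17:-→d18:-→d19:-→d20:-→d21:-→d22:-→d23:H4→d24:-→d25:-→d26:H6 -> H6
  add 128.0.0.0/2 -> H7 at depth 2
  add 56.51.168.0/21 -> H2 at depth 21
  del 56.51.174.96/28 (clear depth 28)
  add 56.0.0.0/8 -> H2 at depth 8
  lookup 56.51.174.0: bits 0011100000110011101011100 walk d0:-→d1:-→d2:-→d3:-→d4:-→d5:-→d6:-→d7:-→d8:H2→d9:-→d10:-→d11:-→d12:-→d13:-→d14:-→d15:-→d16:-→d17:-→d18:-→d19:-→d20:-→d21:H2→d22:-→d23:-→d24:H4→d25:- -> H4
  lookup 142.161.0.0: bits 1000111010100001 walk d0:-→d1:-→d2:H7→d3:-→d4:-→d5:-→d6:-→d7:-→d8:H1→d9:-→d10:-→d11:-→d12:-→d13:-→d14:-→d15:-→d16:H7 -> H7
  lookup 142.161.1.61: bits 1000111010100001 walk d0:-→d1:-→d2:H7→d3:-→d4:-→d5:-→d6:-→d7:-→d8:H1→d9:-→d10:-→d11:-→d12:-→d13:-→d14:-→d15:-→d16:H7 -> H7
  add 142.161.240.0/20 -> H5 at depth 20
  lookup 142.161.246.197: bits 10001110101000011111011011 walk d0:-→d1:-→d2:H7→d3:-→d4:-→d5:-→d6:-→d7:-→d8:H1→d9:-→d10:-→d11:-→d12:-→d13:-→d14:-→d15:-→d16:H7→d17:-→d18:-→d19:-→d20:H5→d21:-→d22:-→d23:H4→d24:-→d25:-→d26:H6 -> H6

== LOOKUPS ==
["H1","H1","H7","H7","H6","H4","H7","H7","H6"]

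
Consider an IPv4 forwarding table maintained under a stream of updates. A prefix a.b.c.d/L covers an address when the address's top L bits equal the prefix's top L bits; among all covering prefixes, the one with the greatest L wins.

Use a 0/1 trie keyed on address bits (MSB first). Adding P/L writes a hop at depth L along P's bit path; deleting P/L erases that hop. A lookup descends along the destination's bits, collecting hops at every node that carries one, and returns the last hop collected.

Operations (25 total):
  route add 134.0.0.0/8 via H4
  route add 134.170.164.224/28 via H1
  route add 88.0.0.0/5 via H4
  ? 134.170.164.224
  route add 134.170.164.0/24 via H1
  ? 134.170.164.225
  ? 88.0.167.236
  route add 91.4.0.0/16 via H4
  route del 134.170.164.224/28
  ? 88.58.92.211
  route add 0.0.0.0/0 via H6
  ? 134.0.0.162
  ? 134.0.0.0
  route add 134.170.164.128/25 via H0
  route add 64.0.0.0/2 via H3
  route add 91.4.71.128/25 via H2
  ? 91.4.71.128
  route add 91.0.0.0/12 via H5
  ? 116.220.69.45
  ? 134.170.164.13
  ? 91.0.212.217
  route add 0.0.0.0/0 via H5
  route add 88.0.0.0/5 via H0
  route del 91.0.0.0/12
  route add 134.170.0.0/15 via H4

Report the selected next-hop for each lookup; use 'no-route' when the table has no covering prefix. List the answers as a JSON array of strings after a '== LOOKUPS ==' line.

Process each operation:
  + 134.0.0.0/8 (H4) depth=8
  + 134.170.164.224/28 (H1) depth=28
  + 88.0.0.0/5 (H4) depth=5
  lookup 134.170.164.224: bits 1000011010101010101001001110 walk d0:-→d1:-→d2:-→d3:-→d4:-→d5:-→d6:-→d7:-→d8:H4→d9:-→d10:-→d11:-→d12:-→d13:-→d14:-→d15:-→d16:-→d17:-→d18:-→d19:-→d20:-→d21:-→d22:-→d23:-→d24:-→d25:-→d26:-→d27:-→d28:H1 -> H1
  + 134.170.164.0/24 (H1) depth=24
  lookup 134.170.164.225: bits 1000011010101010101001001110 walk d0:-→d1:-→d2:-→d3:-→d4:-→d5:-→d6:-→d7:-→d8:H4→d9:-→d10:-→d11:-→d12:-→d13:-→d14:-→d15:-→d16:-→d17:-→d18:-→d19:-→d20:-→d21:-→d22:-→d23:-→d24:H1→d25:-→d26:-→d27:-→d28:H1 -> H1
  lookup 88.0.167.236: bits 01011 walk d0:-→d1:-→d2:-→d3:-→d4:-→d5:H4 -> H4
  + 91.4.0.0/16 (H4) depth=16
  - 134.170.164.224/28 clear@28
  lookup 88.58.92.211: bits 010110 walk d0:-→d1:-→d2:-→d3:-→d4:-→d5:H4→d6:- -> H4
  + 0.0.0.0/0 (H6) depth=0
  lookup 134.0.0.162: bits 10000110 walk d0:H6→d1:-→d2:-→d3:-→d4:-→d5:-→d6:-→d7:-→d8:H4 -> H4
  lookup 134.0.0.0: bits 10000110 walk d0:H6→d1:-→d2:-→d3:-→d4:-→d5:-→d6:-→d7:-→d8:H4 -> H4
  + 134.170.164.128/25 (H0) depth=25
  + 64.0.0.0/2 (H3) depth=2
  + 91.4.71.128/25 (H2) depth=25
  lookup 91.4.71.128: bits 0101101100000100010001111 walk d0:H6→d1:-→d2:H3→d3:-→d4:-→d5:H4→d6:-→d7:-→d8:-→d9:-→d10:-→d11:-→d12:-→d13:-→d14:-→d15:-→d16:H4→d17:-→d18:-→d19:-→d20:-→d21:-→d22:-→d23:-→d24:-→d25:H2 -> H2
  + 91.0.0.0/12 (H5) depth=12
  lookup 116.220.69.45: bits 01 walk d0:H6→d1:-→d2:H3 -> H3
  lookup 134.170.164.13: bits 100001101010101010100100 walk d0:H6→d1:-→d2:-→d3:-→d4:-→d5:-→d6:-→d7:-→d8:H4→d9:-→d10:-→d11:-→d12:-→d13:-→d14:-→d15:-→d16:-→d17:-→d18:-→d19:-→d20:-→d21:-→d22:-→d23:-→d24:H1 -> H1
  lookup 91.0.212.217: bits 0101101100000 walk d0:H6→d1:-→d2:H3→d3:-→d4:-→d5:H4→d6:-→d7:-→d8:-→d9:-→d10:-→d11:-→d12:H5→d13:- -> H5
  + 0.0.0.0/0 (H5) depth=0
  + 88.0.0.0/5 (H0) depth=5
  - 91.0.0.0/12 clear@12
  + 134.170.0.0/15 (H4) depth=15

== LOOKUPS ==
["H1","H1","H4","H4","H4","H4","H2","H3","H1","H5"]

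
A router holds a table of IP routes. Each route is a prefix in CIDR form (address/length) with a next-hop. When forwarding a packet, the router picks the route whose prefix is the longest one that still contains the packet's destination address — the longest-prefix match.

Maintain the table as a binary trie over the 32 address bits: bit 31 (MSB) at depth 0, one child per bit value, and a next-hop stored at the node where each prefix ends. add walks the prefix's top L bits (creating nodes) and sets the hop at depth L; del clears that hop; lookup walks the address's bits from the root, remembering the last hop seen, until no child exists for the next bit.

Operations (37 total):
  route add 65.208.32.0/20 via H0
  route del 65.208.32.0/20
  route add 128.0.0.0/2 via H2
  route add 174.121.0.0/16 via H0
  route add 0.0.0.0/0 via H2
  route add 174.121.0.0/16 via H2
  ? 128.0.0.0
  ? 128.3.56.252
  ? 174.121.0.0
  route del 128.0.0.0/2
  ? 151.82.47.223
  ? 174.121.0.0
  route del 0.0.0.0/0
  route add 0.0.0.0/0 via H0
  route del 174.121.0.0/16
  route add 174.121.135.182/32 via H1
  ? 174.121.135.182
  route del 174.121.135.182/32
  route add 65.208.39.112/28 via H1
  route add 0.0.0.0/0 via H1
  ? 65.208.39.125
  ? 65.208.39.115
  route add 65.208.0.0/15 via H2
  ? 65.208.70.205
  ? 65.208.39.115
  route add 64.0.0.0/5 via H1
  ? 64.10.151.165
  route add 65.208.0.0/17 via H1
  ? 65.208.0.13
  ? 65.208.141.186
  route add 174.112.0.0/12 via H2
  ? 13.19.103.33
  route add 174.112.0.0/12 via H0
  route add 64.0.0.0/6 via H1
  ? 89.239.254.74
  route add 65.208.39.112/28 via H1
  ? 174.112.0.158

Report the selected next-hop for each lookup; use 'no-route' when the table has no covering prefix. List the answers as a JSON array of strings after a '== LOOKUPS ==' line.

Trace:
  add 65.208.32.0/20 -> H0 at depth 20
  - 65.208.32.0/20 clear@20
  add 128.0.0.0/2 -> H2 at depth 2
  add 174.121.0.0/16 -> H0 at depth 16
  add 0.0.0.0/0 -> H2 at depth 0
  add 174.121.0.0/16 -> H2 at depth 16
  ? 128.0.0.0  path d0:H2→d1:-→d2:H2  best=H2
  ? 128.3.56.252  path d0:H2→d1:-→d2:H2  best=H2
  ? 174.121.0.0  path d0:H2→d1:-→d2:H2→d3:-→d4:-→d5:-→d6:-→d7:-→d8:-→d9:-→d10:-→d11:-→d12:-→d13:-→d14:-→d15:-→d16:H2  best=H2
  - 128.0.0.0/2 clear@2
  ? 151.82.47.223  path d0:H2→d1:-→d2:-  best=H2
  ? 174.121.0.0  path d0:H2→d1:-→d2:-→d3:-→d4:-→d5:-→d6:-→d7:-→d8:-→d9:-→d10:-→d11:-→d12:-→d13:-→d14:-→d15:-→d16:H2  best=H2
  - 0.0.0.0/0 clear@0
  add 0.0.0.0/0 -> H0 at depth 0
  - 174.121.0.0/16 clear@16
  add 174.121.135.182/32 -> H1 at depth 32
  ? 174.121.135.182  path d0:H0→d1:-→d2:-→d3:-→d4:-→d5:-→d6:-→d7:-→d8:-→d9:-→d10:-→d11:-→d12:-→d13:-→d14:-→d15:-→d16:-→d17:-→d18:-→d19:-→d20:-→d21:-→d22:-→d23:-→d24:-→d25:-→d26:-→d27:-→d28:-→d29:-→d30:-→d31:-→d32:H1  best=H1
  - 174.121.135.182/32 clear@32
  add 65.208.39.112/28 -> H1 at depth 28
  add 0.0.0.0/0 -> H1 at depth 0
  ? 65.208.39.125  path d0:H1→d1:-→d2:-→d3:-→d4:-→d5:-→d6:-→d7:-→d8:-→d9:-→d10:-→d11:-→d12:-→d13:-→d14:-→d15:-→d16:-→d17:-→d18:-→d19:-→d20:-→d21:-→d22:-→d23:-→d24:-→d25:-→d26:-→d27:-→d28:H1  best=H1
  ? 65.208.39.115  path d0:H1→d1:-→d2:-→d3:-→d4:-→d5:-→d6:-→d7:-→d8:-→d9:-→d10:-→d11:-→d12:-→d13:-→d14:-→d15:-→d16:-→d17:-→d18:-→d19:-→d20:-→d21:-→d22:-→d23:-→d24:-→d25:-→d26:-→d27:-→d28:H1  best=H1
  add 65.208.0.0/15 -> H2 at depth 15
  ? 65.208.70.205  path d0:H1→d1:-→d2:-→d3:-→d4:-→d5:-→d6:-→d7:-→d8:-→d9:-→d10:-→d11:-→d12:-→d13:-→d14:-→d15:H2→d16:-→d17:-  best=H2
  ? 65.208.39.115  path d0:H1→d1:-→d2:-→d3:-→d4:-→d5:-→d6:-→d7:-→d8:-→d9:-→d10:-→d11:-→d12:-→d13:-→d14:-→d15:H2→d16:-→d17:-→d18:-→d19:-→d20:-→d21:-→d22:-→d23:-→d24:-→d25:-→d26:-→d27:-→d28:H1  best=H1
  add 64.0.0.0/5 -> H1 at depth 5
  ? 64.10.151.165  path d0:H1→d1:-→d2:-→d3:-→d4:-→d5:H1→d6:-→d7:-  best=H1
  add 65.208.0.0/17 -> H1 at depth 17
  ? 65.208.0.13  path d0:H1→d1:-→d2:-→d3:-→d4:-→d5:H1→d6:-→d7:-→d8:-→d9:-→d10:-→d11:-→d12:-→d13:-→d14:-→d15:H2→d16:-→d17:H1→d18:-  best=H1
  ? 65.208.141.186  path d0:H1→d1:-→d2:-→d3:-→d4:-→d5:H1→d6:-→d7:-→d8:-→d9:-→d10:-→d11:-→d12:-→d13:-→d14:-→d15:H2→d16:-  best=H2
  add 174.112.0.0/12 -> H2 at depth 12
  ? 13.19.103.33  path d0:H1→d1:-  best=H1
  add 174.112.0.0/12 -> H0 at depth 12
  add 64.0.0.0/6 -> H1 at depth 6
  ? 89.239.254.74  path d0:H1→d1:-→d2:-→d3:-  best=H1
  add 65.208.39.112/28 -> H1 at depth 28
  ? 174.112.0.158  path d0:H1→d1:-→d2:-→d3:-→d4:-→d5:-→d6:-→d7:-→d8:-→d9:-→d10:-→d11:-→d12:H0  best=H0

== LOOKUPS ==
["H2","H2","H2","H2","H2","H1","H1","H1","H2","H1","H1","H1","H2","H1","H1","H0"]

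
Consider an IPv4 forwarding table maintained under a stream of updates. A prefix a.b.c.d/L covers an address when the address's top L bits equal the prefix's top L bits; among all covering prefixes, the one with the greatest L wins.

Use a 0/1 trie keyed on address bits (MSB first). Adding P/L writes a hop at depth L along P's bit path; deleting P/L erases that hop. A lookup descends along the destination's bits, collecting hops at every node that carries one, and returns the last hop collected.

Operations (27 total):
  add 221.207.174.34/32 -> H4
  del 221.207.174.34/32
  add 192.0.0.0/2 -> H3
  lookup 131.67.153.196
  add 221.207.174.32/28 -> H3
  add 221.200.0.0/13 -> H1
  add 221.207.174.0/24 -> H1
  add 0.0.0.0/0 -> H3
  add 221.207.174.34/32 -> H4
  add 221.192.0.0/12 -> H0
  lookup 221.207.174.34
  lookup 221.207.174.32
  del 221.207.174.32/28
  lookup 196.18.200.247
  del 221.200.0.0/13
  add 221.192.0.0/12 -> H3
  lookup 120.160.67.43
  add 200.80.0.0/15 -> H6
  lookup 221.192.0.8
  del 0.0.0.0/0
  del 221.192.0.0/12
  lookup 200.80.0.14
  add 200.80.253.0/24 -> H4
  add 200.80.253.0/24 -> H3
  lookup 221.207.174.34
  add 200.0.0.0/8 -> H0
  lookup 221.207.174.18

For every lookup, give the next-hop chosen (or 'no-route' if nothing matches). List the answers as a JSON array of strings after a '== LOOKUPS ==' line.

Trace:
  + 221.207.174.34/32 (H4) depth=32
  del 221.207.174.34/32 (clear depth 32)
  + 192.0.0.0/2 (H3) depth=2
  Q 131.67.153.196: descend 1 ; hops seen [∅] ; pick no-route
  + 221.207.174.32/28 (H3) depth=28
  + 221.200.0.0/13 (H1) depth=13
  + 221.207.174.0/24 (H1) depth=24
  + 0.0.0.0/0 (H3) depth=0
  + 221.207.174.34/32 (H4) depth=32
  + 221.192.0.0/12 (H0) depth=12
  Q 221.207.174.34: descend 11011101110011111010111000100010 ; hops seen [H3,H3,H0,H1,H1,H3,H4] ; pick H4
  Q 221.207.174.32: descend 110111011100111110101110001000 ; hops seen [H3,H3,H0,H1,H1,H3] ; pick H3
  del 221.207.174.32/28 (clear depth 28)
  Q 196.18.200.247: descend 110 ; hops seen [H3,H3] ; pick H3
  del 221.200.0.0/13 (clear depth 13)
  + 221.192.0.0/12 (H3) depth=12
  Q 120.160.67.43: descend ε ; hops seen [H3] ; pick H3
  + 200.80.0.0/15 (H6) depth=15
  Q 221.192.0.8: descend 110111011100 ; hops seen [H3,H3,H3] ; pick H3
  del 0.0.0.0/0 (clear depth 0)
  del 221.192.0.0/12 (clear depth 12)
  Q 200.80.0.14: descend 110010000101000 ; hops seen [H3,H6] ; pick H6
  + 200.80.253.0/24 (H4) depth=24
  + 200.80.253.0/24 (H3) depth=24
  Q 221.207.174.34: descend 11011101110011111010111000100010 ; hops seen [H3,H1,H4] ; pick H4
  + 200.0.0.0/8 (H0) depth=8
  Q 221.207.174.18: descend 11011101110011111010111000 ; hops seen [H3,H1] ; pick H1

== LOOKUPS ==
["no-route","H4","H3","H3","H3","H3","H6","H4","H1"]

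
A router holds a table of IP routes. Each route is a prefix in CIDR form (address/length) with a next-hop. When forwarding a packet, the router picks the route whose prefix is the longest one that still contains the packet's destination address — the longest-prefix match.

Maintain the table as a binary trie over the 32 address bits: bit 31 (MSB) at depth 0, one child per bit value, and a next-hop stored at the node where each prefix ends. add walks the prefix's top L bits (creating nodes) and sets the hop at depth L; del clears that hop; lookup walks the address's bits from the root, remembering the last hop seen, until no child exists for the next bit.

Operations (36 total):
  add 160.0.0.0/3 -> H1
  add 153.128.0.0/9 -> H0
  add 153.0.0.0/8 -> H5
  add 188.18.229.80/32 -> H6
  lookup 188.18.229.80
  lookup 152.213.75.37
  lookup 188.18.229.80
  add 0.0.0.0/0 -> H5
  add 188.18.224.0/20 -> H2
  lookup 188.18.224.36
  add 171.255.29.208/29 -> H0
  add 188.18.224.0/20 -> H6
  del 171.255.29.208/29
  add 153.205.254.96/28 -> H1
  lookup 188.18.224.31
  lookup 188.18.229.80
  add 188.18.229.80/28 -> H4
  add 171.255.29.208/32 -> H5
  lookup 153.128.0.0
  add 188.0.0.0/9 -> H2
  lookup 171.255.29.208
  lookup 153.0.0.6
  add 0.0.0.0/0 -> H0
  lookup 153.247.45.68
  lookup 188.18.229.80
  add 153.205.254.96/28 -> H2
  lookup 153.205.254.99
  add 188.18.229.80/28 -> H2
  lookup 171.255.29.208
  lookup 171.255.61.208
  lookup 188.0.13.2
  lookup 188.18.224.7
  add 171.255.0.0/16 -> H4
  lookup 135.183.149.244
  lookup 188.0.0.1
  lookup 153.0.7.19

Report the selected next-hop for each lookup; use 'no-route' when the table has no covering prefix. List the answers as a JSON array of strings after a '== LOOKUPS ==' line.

Apply in order:
  add 160.0.0.0/3 -> H1 at depth 3
  add 153.128.0.0/9 -> H0 at depth 9
  add 153.0.0.0/8 -> H5 at depth 8
  add 188.18.229.80/32 -> H6 at depth 32
  ? 188.18.229.80  path d0:-→d1:-→d2:-→d3:H1→d4:-→d5:-→d6:-→d7:-→d8:-→d9:-→d10:-→d11:-→d12:-→d13:-→d14:-→d15:-→d16:-→d17:-→d18:-→d19:-→d20:-→d21:-→d22:-→d23:-→d24:-→d25:-→d26:-→d27:-→d28:-→d29:-→d30:-→d31:-→d32:H6  best=H6
  ? 152.213.75.37  path d0:-→d1:-→d2:-→d3:-→d4:-→d5:-→d6:-→d7:-  best=no-route
  ? 188.18.229.80  path d0:-→d1:-→d2:-→d3:H1→d4:-→d5:-→d6:-→d7:-→d8:-→d9:-→d10:-→d11:-→d12:-→d13:-→d14:-→d15:-→d16:-→d17:-→d18:-→d19:-→d20:-→d21:-→d22:-→d23:-→d24:-→d25:-→d26:-→d27:-→d28:-→d29:-→d30:-→d31:-→d32:H6  best=H6
  add 0.0.0.0/0 -> H5 at depth 0
  add 188.18.224.0/20 -> H2 at depth 20
  ? 188.18.224.36  path d0:H5→d1:-→d2:-→d3:H1→d4:-→d5:-→d6:-→d7:-→d8:-→d9:-→d10:-→d11:-→d12:-→d13:-→d14:-→d15:-→d16:-→d17:-→d18:-→d19:-→d20:H2→d21:-  best=H2
  add 171.255.29.208/29 -> H0 at depth 29
  add 188.18.224.0/20 -> H6 at depth 20
  - 171.255.29.208/29 clear@29
  add 153.205.254.96/28 -> H1 at depth 28
  ? 188.18.224.31  path d0:H5→d1:-→d2:-→d3:H1→d4:-→d5:-→d6:-→d7:-→d8:-→d9:-→d10:-→d11:-→d12:-→d13:-→d14:-→d15:-→d16:-→d17:-→d18:-→d19:-→d20:H6→d21:-  best=H6
  ? 188.18.229.80  path d0:H5→d1:-→d2:-→d3:H1→d4:-→d5:-→d6:-→d7:-→d8:-→d9:-→d10:-→d11:-→d12:-→d13:-→d14:-→d15:-→d16:-→d17:-→d18:-→d19:-→d20:H6→d21:-→d22:-→d23:-→d24:-→d25:-→d26:-→d27:-→d28:-→d29:-→d30:-→d31:-→d32:H6  best=H6
  add 188.18.229.80/28 -> H4 at depth 28
  add 171.255.29.208/32 -> H5 at depth 32
  ? 153.128.0.0  path d0:H5→d1:-→d2:-→d3:-→d4:-→d5:-→d6:-→d7:-→d8:H5→d9:H0  best=H0
  add 188.0.0.0/9 -> H2 at depth 9
  ? 171.255.29.208  path d0:H5→d1:-→d2:-→d3:H1→d4:-→d5:-→d6:-→d7:-→d8:-→d9:-→d10:-→d11:-→d12:-→d13:-→d14:-→d15:-→d16:-→d17:-→d18:-→d19:-→d20:-→d21:-→d22:-→d23:-→d24:-→d25:-→d26:-→d27:-→d28:-→d29:-→d30:-→d31:-→d32:H5  best=H5
  ? 153.0.0.6  path d0:H5→d1:-→d2:-→d3:-→d4:-→d5:-→d6:-→d7:-→d8:H5  best=H5
  add 0.0.0.0/0 -> H0 at depth 0
  ? 153.247.45.68  path d0:H0→d1:-→d2:-→d3:-→d4:-→d5:-→d6:-→d7:-→d8:H5→d9:H0→d10:-  best=H0
  ? 188.18.229.80  path d0:H0→d1:-→d2:-→d3:H1→d4:-→d5:-→d6:-→d7:-→d8:-→d9:H2→d10:-→d11:-→d12:-→d13:-→d14:-→d15:-→d16:-→d17:-→d18:-→d19:-→d20:H6→d21:-→d22:-→d23:-→d24:-→d25:-→d26:-→d27:-→d28:H4→d29:-→d30:-→d31:-→d32:H6  best=H6
  add 153.205.254.96/28 -> H2 at depth 28
  ? 153.205.254.99  path d0:H0→d1:-→d2:-→d3:-→d4:-→d5:-→d6:-→d7:-→d8:H5→d9:H0→d10:-→d11:-→d12:-→d13:-→d14:-→d15:-→d16:-→d17:-→d18:-→d19:-→d20:-→d21:-→d22:-→d23:-→d24:-→d25:-→d26:-→d27:-→d28:H2  best=H2
  add 188.18.229.80/28 -> H2 at depth 28
  ? 171.255.29.208  path d0:H0→d1:-→d2:-→d3:H1→d4:-→d5:-→d6:-→d7:-→d8:-→d9:-→d10:-→d11:-→d12:-→d13:-→d14:-→d15:-→d16:-→d17:-→d18:-→d19:-→d20:-→d21:-→d22:-→d23:-→d24:-→d25:-→d26:-→d27:-→d28:-→d29:-→d30:-→d31:-→d32:H5  best=H5
  ? 171.255.61.208  path d0:H0→d1:-→d2:-→d3:H1→d4:-→d5:-→d6:-→d7:-→d8:-→d9:-→d10:-→d11:-→d12:-→d13:-→d14:-→d15:-→d16:-→d17:-→d18:-  best=H1
  ? 188.0.13.2  path d0:H0→d1:-→d2:-→d3:H1→d4:-→d5:-→d6:-→d7:-→d8:-→d9:H2→d10:-→d11:-  best=H2
  ? 188.18.224.7  path d0:H0→d1:-→d2:-→d3:H1→d4:-→d5:-→d6:-→d7:-→d8:-→d9:H2→d10:-→d11:-→d12:-→d13:-→d14:-→d15:-→d16:-→d17:-→d18:-→d19:-→d20:H6→d21:-  best=H6
  add 171.255.0.0/16 -> H4 at depth 16
  ? 135.183.149.244  path d0:H0→d1:-→d2:-→d3:-  best=H0
  ? 188.0.0.1  path d0:H0→d1:-→d2:-→d3:H1→d4:-→d5:-→d6:-→d7:-→d8:-→d9:H2→d10:-→d11:-  best=H2
  ? 153.0.7.19  path d0:H0→d1:-→d2:-→d3:-→d4:-→d5:-→d6:-→d7:-→d8:H5  best=H5

== LOOKUPS ==
["H6","no-route","H6","H2","H6","H6","H0","H5","H5","H0","H6","H2","H5","H1","H2","H6","H0","H2","H5"]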